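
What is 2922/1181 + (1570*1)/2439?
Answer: 8980928/2880459 ≈ 3.1179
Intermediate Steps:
2922/1181 + (1570*1)/2439 = 2922*(1/1181) + 1570*(1/2439) = 2922/1181 + 1570/2439 = 8980928/2880459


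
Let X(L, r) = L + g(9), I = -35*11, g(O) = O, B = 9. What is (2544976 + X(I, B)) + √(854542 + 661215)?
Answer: 2544600 + √1515757 ≈ 2.5458e+6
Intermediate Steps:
I = -385
X(L, r) = 9 + L (X(L, r) = L + 9 = 9 + L)
(2544976 + X(I, B)) + √(854542 + 661215) = (2544976 + (9 - 385)) + √(854542 + 661215) = (2544976 - 376) + √1515757 = 2544600 + √1515757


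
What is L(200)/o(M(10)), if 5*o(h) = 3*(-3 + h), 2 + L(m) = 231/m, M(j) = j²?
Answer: -169/11640 ≈ -0.014519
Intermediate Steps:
L(m) = -2 + 231/m
o(h) = -9/5 + 3*h/5 (o(h) = (3*(-3 + h))/5 = (-9 + 3*h)/5 = -9/5 + 3*h/5)
L(200)/o(M(10)) = (-2 + 231/200)/(-9/5 + (⅗)*10²) = (-2 + 231*(1/200))/(-9/5 + (⅗)*100) = (-2 + 231/200)/(-9/5 + 60) = -169/(200*291/5) = -169/200*5/291 = -169/11640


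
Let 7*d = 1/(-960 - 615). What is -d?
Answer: 1/11025 ≈ 9.0703e-5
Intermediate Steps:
d = -1/11025 (d = 1/(7*(-960 - 615)) = (⅐)/(-1575) = (⅐)*(-1/1575) = -1/11025 ≈ -9.0703e-5)
-d = -1*(-1/11025) = 1/11025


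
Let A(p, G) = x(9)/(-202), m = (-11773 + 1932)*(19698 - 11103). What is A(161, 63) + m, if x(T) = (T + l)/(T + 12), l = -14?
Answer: -358802761585/4242 ≈ -8.4583e+7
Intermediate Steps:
m = -84583395 (m = -9841*8595 = -84583395)
x(T) = (-14 + T)/(12 + T) (x(T) = (T - 14)/(T + 12) = (-14 + T)/(12 + T))
A(p, G) = 5/4242 (A(p, G) = ((-14 + 9)/(12 + 9))/(-202) = (-5/21)*(-1/202) = ((1/21)*(-5))*(-1/202) = -5/21*(-1/202) = 5/4242)
A(161, 63) + m = 5/4242 - 84583395 = -358802761585/4242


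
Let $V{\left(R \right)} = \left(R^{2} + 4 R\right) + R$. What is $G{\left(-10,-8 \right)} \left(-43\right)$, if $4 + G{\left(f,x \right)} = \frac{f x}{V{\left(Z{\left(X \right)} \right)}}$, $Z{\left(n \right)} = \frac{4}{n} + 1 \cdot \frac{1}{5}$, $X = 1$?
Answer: $\frac{40076}{483} \approx 82.973$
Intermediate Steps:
$Z{\left(n \right)} = \frac{1}{5} + \frac{4}{n}$ ($Z{\left(n \right)} = \frac{4}{n} + 1 \cdot \frac{1}{5} = \frac{4}{n} + \frac{1}{5} = \frac{1}{5} + \frac{4}{n}$)
$V{\left(R \right)} = R^{2} + 5 R$
$G{\left(f,x \right)} = -4 + \frac{25 f x}{966}$ ($G{\left(f,x \right)} = -4 + \frac{f x}{\frac{20 + 1}{5 \cdot 1} \left(5 + \frac{20 + 1}{5 \cdot 1}\right)} = -4 + \frac{f x}{\frac{1}{5} \cdot 1 \cdot 21 \left(5 + \frac{1}{5} \cdot 1 \cdot 21\right)} = -4 + \frac{f x}{\frac{21}{5} \left(5 + \frac{21}{5}\right)} = -4 + \frac{f x}{\frac{21}{5} \cdot \frac{46}{5}} = -4 + \frac{f x}{\frac{966}{25}} = -4 + f x \frac{25}{966} = -4 + \frac{25 f x}{966}$)
$G{\left(-10,-8 \right)} \left(-43\right) = \left(-4 + \frac{25}{966} \left(-10\right) \left(-8\right)\right) \left(-43\right) = \left(-4 + \frac{1000}{483}\right) \left(-43\right) = \left(- \frac{932}{483}\right) \left(-43\right) = \frac{40076}{483}$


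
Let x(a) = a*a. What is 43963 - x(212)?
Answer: -981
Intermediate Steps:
x(a) = a**2
43963 - x(212) = 43963 - 1*212**2 = 43963 - 1*44944 = 43963 - 44944 = -981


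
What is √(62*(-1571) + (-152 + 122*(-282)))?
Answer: 3*I*√14662 ≈ 363.26*I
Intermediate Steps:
√(62*(-1571) + (-152 + 122*(-282))) = √(-97402 + (-152 - 34404)) = √(-97402 - 34556) = √(-131958) = 3*I*√14662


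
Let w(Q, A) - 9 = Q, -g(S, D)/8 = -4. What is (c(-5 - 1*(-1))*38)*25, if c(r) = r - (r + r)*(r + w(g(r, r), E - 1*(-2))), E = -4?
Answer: 277400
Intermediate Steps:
g(S, D) = 32 (g(S, D) = -8*(-4) = 32)
w(Q, A) = 9 + Q
c(r) = r - 2*r*(41 + r) (c(r) = r - (r + r)*(r + (9 + 32)) = r - 2*r*(r + 41) = r - 2*r*(41 + r))
(c(-5 - 1*(-1))*38)*25 = (-(-5 - 1*(-1))*(81 + 2*(-5 - 1*(-1)))*38)*25 = (-(-5 + 1)*(81 + 2*(-5 + 1))*38)*25 = (-1*(-4)*(81 + 2*(-4))*38)*25 = (-1*(-4)*(81 - 8)*38)*25 = (-1*(-4)*73*38)*25 = (292*38)*25 = 11096*25 = 277400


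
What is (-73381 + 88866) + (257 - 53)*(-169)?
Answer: -18991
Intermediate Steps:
(-73381 + 88866) + (257 - 53)*(-169) = 15485 + 204*(-169) = 15485 - 34476 = -18991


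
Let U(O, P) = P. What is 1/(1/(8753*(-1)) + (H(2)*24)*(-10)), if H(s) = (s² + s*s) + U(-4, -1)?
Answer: -8753/14705041 ≈ -0.00059524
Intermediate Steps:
H(s) = -1 + 2*s² (H(s) = (s² + s*s) - 1 = (s² + s²) - 1 = 2*s² - 1 = -1 + 2*s²)
1/(1/(8753*(-1)) + (H(2)*24)*(-10)) = 1/(1/(8753*(-1)) + ((-1 + 2*2²)*24)*(-10)) = 1/(1/(-8753) + ((-1 + 2*4)*24)*(-10)) = 1/(-1/8753 + ((-1 + 8)*24)*(-10)) = 1/(-1/8753 + (7*24)*(-10)) = 1/(-1/8753 + 168*(-10)) = 1/(-1/8753 - 1680) = 1/(-14705041/8753) = -8753/14705041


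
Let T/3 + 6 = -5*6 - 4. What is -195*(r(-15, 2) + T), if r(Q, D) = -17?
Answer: 26715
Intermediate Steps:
T = -120 (T = -18 + 3*(-5*6 - 4) = -18 + 3*(-30 - 4) = -18 + 3*(-34) = -18 - 102 = -120)
-195*(r(-15, 2) + T) = -195*(-17 - 120) = -195*(-137) = 26715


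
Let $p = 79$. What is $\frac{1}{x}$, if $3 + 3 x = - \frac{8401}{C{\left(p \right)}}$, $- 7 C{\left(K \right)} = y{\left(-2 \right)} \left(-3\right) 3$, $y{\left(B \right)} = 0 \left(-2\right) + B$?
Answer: $\frac{54}{58753} \approx 0.0009191$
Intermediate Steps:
$y{\left(B \right)} = B$ ($y{\left(B \right)} = 0 + B = B$)
$C{\left(K \right)} = - \frac{18}{7}$ ($C{\left(K \right)} = - \frac{\left(-2\right) \left(-3\right) 3}{7} = - \frac{6 \cdot 3}{7} = \left(- \frac{1}{7}\right) 18 = - \frac{18}{7}$)
$x = \frac{58753}{54}$ ($x = -1 + \frac{\left(-8401\right) \frac{1}{- \frac{18}{7}}}{3} = -1 + \frac{\left(-8401\right) \left(- \frac{7}{18}\right)}{3} = -1 + \frac{1}{3} \cdot \frac{58807}{18} = -1 + \frac{58807}{54} = \frac{58753}{54} \approx 1088.0$)
$\frac{1}{x} = \frac{1}{\frac{58753}{54}} = \frac{54}{58753}$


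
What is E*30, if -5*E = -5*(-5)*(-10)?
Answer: 1500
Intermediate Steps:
E = 50 (E = -(-5*(-5))*(-10)/5 = -5*(-10) = -⅕*(-250) = 50)
E*30 = 50*30 = 1500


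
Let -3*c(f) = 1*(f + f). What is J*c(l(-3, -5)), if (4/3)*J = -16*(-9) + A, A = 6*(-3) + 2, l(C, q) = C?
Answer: 192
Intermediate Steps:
A = -16 (A = -18 + 2 = -16)
c(f) = -2*f/3 (c(f) = -(f + f)/3 = -2*f/3)
J = 96 (J = 3*(-16*(-9) - 16)/4 = 3*(144 - 16)/4 = (3/4)*128 = 96)
J*c(l(-3, -5)) = 96*(-2/3*(-3)) = 96*2 = 192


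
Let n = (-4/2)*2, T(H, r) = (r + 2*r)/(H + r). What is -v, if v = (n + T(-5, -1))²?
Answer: -49/4 ≈ -12.250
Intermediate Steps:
T(H, r) = 3*r/(H + r) (T(H, r) = (3*r)/(H + r) = 3*r/(H + r))
n = -4 (n = ((½)*(-4))*2 = -2*2 = -4)
v = 49/4 (v = (-4 + 3*(-1)/(-5 - 1))² = (-4 + 3*(-1)/(-6))² = (-4 + 3*(-1)*(-⅙))² = (-4 + ½)² = (-7/2)² = 49/4 ≈ 12.250)
-v = -1*49/4 = -49/4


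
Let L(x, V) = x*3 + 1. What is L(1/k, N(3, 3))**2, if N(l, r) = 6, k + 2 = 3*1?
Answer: 16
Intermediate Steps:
k = 1 (k = -2 + 3*1 = -2 + 3 = 1)
L(x, V) = 1 + 3*x (L(x, V) = 3*x + 1 = 1 + 3*x)
L(1/k, N(3, 3))**2 = (1 + 3/1)**2 = (1 + 3*1)**2 = (1 + 3)**2 = 4**2 = 16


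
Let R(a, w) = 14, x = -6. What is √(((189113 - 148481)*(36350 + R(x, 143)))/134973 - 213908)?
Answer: 2*I*√11411993159797/14997 ≈ 450.51*I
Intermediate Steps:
√(((189113 - 148481)*(36350 + R(x, 143)))/134973 - 213908) = √(((189113 - 148481)*(36350 + 14))/134973 - 213908) = √((40632*36364)*(1/134973) - 213908) = √(1477542048*(1/134973) - 213908) = √(492514016/44991 - 213908) = √(-9131420812/44991) = 2*I*√11411993159797/14997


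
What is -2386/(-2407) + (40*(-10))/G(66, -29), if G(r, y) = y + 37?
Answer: -117964/2407 ≈ -49.009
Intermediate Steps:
G(r, y) = 37 + y
-2386/(-2407) + (40*(-10))/G(66, -29) = -2386/(-2407) + (40*(-10))/(37 - 29) = -2386*(-1/2407) - 400/8 = 2386/2407 - 400*⅛ = 2386/2407 - 50 = -117964/2407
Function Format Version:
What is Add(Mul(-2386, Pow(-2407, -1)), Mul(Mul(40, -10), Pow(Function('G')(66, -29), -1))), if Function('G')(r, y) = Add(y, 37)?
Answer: Rational(-117964, 2407) ≈ -49.009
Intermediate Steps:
Function('G')(r, y) = Add(37, y)
Add(Mul(-2386, Pow(-2407, -1)), Mul(Mul(40, -10), Pow(Function('G')(66, -29), -1))) = Add(Mul(-2386, Pow(-2407, -1)), Mul(Mul(40, -10), Pow(Add(37, -29), -1))) = Add(Mul(-2386, Rational(-1, 2407)), Mul(-400, Pow(8, -1))) = Add(Rational(2386, 2407), Mul(-400, Rational(1, 8))) = Add(Rational(2386, 2407), -50) = Rational(-117964, 2407)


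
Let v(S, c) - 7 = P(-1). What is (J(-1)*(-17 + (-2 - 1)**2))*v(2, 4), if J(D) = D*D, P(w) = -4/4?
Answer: -48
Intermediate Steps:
P(w) = -1 (P(w) = -4*1/4 = -1)
v(S, c) = 6 (v(S, c) = 7 - 1 = 6)
J(D) = D**2
(J(-1)*(-17 + (-2 - 1)**2))*v(2, 4) = ((-1)**2*(-17 + (-2 - 1)**2))*6 = (1*(-17 + (-3)**2))*6 = (1*(-17 + 9))*6 = (1*(-8))*6 = -8*6 = -48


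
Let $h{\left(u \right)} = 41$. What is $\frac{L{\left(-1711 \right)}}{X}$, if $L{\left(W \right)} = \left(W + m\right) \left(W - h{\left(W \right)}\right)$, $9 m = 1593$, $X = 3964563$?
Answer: $\frac{895856}{1321521} \approx 0.6779$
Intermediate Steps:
$m = 177$ ($m = \frac{1}{9} \cdot 1593 = 177$)
$L{\left(W \right)} = \left(-41 + W\right) \left(177 + W\right)$ ($L{\left(W \right)} = \left(W + 177\right) \left(W - 41\right) = \left(177 + W\right) \left(W - 41\right) = \left(177 + W\right) \left(-41 + W\right) = \left(-41 + W\right) \left(177 + W\right)$)
$\frac{L{\left(-1711 \right)}}{X} = \frac{-7257 + \left(-1711\right)^{2} + 136 \left(-1711\right)}{3964563} = \left(-7257 + 2927521 - 232696\right) \frac{1}{3964563} = 2687568 \cdot \frac{1}{3964563} = \frac{895856}{1321521}$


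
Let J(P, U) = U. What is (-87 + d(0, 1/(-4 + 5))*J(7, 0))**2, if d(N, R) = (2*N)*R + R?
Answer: 7569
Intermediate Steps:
d(N, R) = R + 2*N*R (d(N, R) = 2*N*R + R = R + 2*N*R)
(-87 + d(0, 1/(-4 + 5))*J(7, 0))**2 = (-87 + ((1 + 2*0)/(-4 + 5))*0)**2 = (-87 + ((1 + 0)/1)*0)**2 = (-87 + (1*1)*0)**2 = (-87 + 1*0)**2 = (-87 + 0)**2 = (-87)**2 = 7569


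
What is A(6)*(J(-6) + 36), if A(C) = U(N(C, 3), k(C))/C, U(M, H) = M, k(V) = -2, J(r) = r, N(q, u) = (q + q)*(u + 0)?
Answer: 180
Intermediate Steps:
N(q, u) = 2*q*u (N(q, u) = (2*q)*u = 2*q*u)
A(C) = 6 (A(C) = (2*C*3)/C = (6*C)/C = 6)
A(6)*(J(-6) + 36) = 6*(-6 + 36) = 6*30 = 180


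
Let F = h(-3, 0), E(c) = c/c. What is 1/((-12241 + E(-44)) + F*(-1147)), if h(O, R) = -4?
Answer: -1/7652 ≈ -0.00013068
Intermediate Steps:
E(c) = 1
F = -4
1/((-12241 + E(-44)) + F*(-1147)) = 1/((-12241 + 1) - 4*(-1147)) = 1/(-12240 + 4588) = 1/(-7652) = -1/7652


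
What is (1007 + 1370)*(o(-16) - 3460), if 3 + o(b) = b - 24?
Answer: -8326631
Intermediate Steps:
o(b) = -27 + b (o(b) = -3 + (b - 24) = -3 + (-24 + b) = -27 + b)
(1007 + 1370)*(o(-16) - 3460) = (1007 + 1370)*((-27 - 16) - 3460) = 2377*(-43 - 3460) = 2377*(-3503) = -8326631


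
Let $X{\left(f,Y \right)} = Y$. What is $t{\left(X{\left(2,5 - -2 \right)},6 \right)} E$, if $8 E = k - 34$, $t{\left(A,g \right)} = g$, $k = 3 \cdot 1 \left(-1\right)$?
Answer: $- \frac{111}{4} \approx -27.75$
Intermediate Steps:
$k = -3$ ($k = 3 \left(-1\right) = -3$)
$E = - \frac{37}{8}$ ($E = \frac{-3 - 34}{8} = \frac{1}{8} \left(-37\right) = - \frac{37}{8} \approx -4.625$)
$t{\left(X{\left(2,5 - -2 \right)},6 \right)} E = 6 \left(- \frac{37}{8}\right) = - \frac{111}{4}$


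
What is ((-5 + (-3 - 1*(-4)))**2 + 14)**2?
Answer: 900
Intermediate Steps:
((-5 + (-3 - 1*(-4)))**2 + 14)**2 = ((-5 + (-3 + 4))**2 + 14)**2 = ((-5 + 1)**2 + 14)**2 = ((-4)**2 + 14)**2 = (16 + 14)**2 = 30**2 = 900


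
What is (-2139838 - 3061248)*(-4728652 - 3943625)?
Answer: 45105258492822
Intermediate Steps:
(-2139838 - 3061248)*(-4728652 - 3943625) = -5201086*(-8672277) = 45105258492822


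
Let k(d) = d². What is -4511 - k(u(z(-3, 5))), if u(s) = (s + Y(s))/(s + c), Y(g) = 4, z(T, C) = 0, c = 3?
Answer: -40615/9 ≈ -4512.8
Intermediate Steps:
u(s) = (4 + s)/(3 + s) (u(s) = (s + 4)/(s + 3) = (4 + s)/(3 + s))
-4511 - k(u(z(-3, 5))) = -4511 - ((4 + 0)/(3 + 0))² = -4511 - (4/3)² = -4511 - 1*16/9 = -4511 - 16/9 = -40615/9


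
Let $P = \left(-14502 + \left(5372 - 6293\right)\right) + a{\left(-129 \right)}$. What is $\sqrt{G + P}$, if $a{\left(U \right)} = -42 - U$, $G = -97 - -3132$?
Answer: $i \sqrt{12301} \approx 110.91 i$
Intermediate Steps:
$G = 3035$ ($G = -97 + 3132 = 3035$)
$P = -15336$ ($P = \left(-14502 + \left(5372 - 6293\right)\right) - -87 = \left(-14502 + \left(5372 - 6293\right)\right) + \left(-42 + 129\right) = \left(-14502 - 921\right) + 87 = -15423 + 87 = -15336$)
$\sqrt{G + P} = \sqrt{3035 - 15336} = \sqrt{-12301} = i \sqrt{12301}$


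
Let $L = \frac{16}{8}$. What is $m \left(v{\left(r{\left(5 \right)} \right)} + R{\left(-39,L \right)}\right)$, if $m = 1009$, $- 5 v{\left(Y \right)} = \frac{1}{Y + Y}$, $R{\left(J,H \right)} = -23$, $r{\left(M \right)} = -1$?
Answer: $- \frac{231061}{10} \approx -23106.0$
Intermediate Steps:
$L = 2$ ($L = 16 \cdot \frac{1}{8} = 2$)
$v{\left(Y \right)} = - \frac{1}{10 Y}$ ($v{\left(Y \right)} = - \frac{1}{5 \left(Y + Y\right)} = - \frac{1}{5 \cdot 2 Y} = - \frac{\frac{1}{2} \frac{1}{Y}}{5} = - \frac{1}{10 Y}$)
$m \left(v{\left(r{\left(5 \right)} \right)} + R{\left(-39,L \right)}\right) = 1009 \left(- \frac{1}{10 \left(-1\right)} - 23\right) = 1009 \left(\left(- \frac{1}{10}\right) \left(-1\right) - 23\right) = 1009 \left(\frac{1}{10} - 23\right) = 1009 \left(- \frac{229}{10}\right) = - \frac{231061}{10}$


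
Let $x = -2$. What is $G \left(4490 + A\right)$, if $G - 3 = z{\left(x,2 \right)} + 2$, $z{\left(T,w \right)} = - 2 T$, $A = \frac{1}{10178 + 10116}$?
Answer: $\frac{820080549}{20294} \approx 40410.0$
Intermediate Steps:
$A = \frac{1}{20294} \approx 4.9276 \cdot 10^{-5}$
$G = 9$ ($G = 3 + \left(\left(-2\right) \left(-2\right) + 2\right) = 3 + \left(4 + 2\right) = 3 + 6 = 9$)
$G \left(4490 + A\right) = 9 \left(4490 + \frac{1}{20294}\right) = 9 \cdot \frac{91120061}{20294} = \frac{820080549}{20294}$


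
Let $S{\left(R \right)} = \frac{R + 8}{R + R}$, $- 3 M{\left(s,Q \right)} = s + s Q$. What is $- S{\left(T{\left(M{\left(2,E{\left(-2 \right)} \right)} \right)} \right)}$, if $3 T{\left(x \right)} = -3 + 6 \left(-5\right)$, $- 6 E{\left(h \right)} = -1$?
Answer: $- \frac{3}{22} \approx -0.13636$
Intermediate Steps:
$E{\left(h \right)} = \frac{1}{6}$ ($E{\left(h \right)} = \left(- \frac{1}{6}\right) \left(-1\right) = \frac{1}{6}$)
$M{\left(s,Q \right)} = - \frac{s}{3} - \frac{Q s}{3}$ ($M{\left(s,Q \right)} = - \frac{s + s Q}{3} = - \frac{s + Q s}{3} = - \frac{s}{3} - \frac{Q s}{3}$)
$T{\left(x \right)} = -11$ ($T{\left(x \right)} = \frac{-3 + 6 \left(-5\right)}{3} = \frac{-3 - 30}{3} = \frac{1}{3} \left(-33\right) = -11$)
$S{\left(R \right)} = \frac{8 + R}{2 R}$
$- S{\left(T{\left(M{\left(2,E{\left(-2 \right)} \right)} \right)} \right)} = - \frac{8 - 11}{2 \left(-11\right)} = - \frac{\left(-1\right) \left(-3\right)}{2 \cdot 11} = \left(-1\right) \frac{3}{22} = - \frac{3}{22}$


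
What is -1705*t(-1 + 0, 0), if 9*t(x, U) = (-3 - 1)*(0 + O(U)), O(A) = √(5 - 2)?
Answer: 6820*√3/9 ≈ 1312.5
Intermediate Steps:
O(A) = √3
t(x, U) = -4*√3/9 (t(x, U) = ((-3 - 1)*(0 + √3))/9 = (-4*√3)/9 = -4*√3/9)
-1705*t(-1 + 0, 0) = -(-6820)*√3/9 = 6820*√3/9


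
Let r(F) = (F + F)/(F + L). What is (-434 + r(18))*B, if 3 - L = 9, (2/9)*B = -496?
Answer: 961992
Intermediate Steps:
B = -2232 (B = (9/2)*(-496) = -2232)
L = -6 (L = 3 - 1*9 = 3 - 9 = -6)
r(F) = 2*F/(-6 + F) (r(F) = (F + F)/(F - 6) = (2*F)/(-6 + F) = 2*F/(-6 + F))
(-434 + r(18))*B = (-434 + 2*18/(-6 + 18))*(-2232) = (-434 + 2*18/12)*(-2232) = (-434 + 2*18*(1/12))*(-2232) = (-434 + 3)*(-2232) = -431*(-2232) = 961992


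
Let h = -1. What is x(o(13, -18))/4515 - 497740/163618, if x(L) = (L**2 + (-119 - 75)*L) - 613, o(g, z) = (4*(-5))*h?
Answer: -208356041/52766805 ≈ -3.9486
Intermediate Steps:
o(g, z) = 20 (o(g, z) = (4*(-5))*(-1) = -20*(-1) = 20)
x(L) = -613 + L**2 - 194*L (x(L) = (L**2 - 194*L) - 613 = -613 + L**2 - 194*L)
x(o(13, -18))/4515 - 497740/163618 = (-613 + 20**2 - 194*20)/4515 - 497740/163618 = (-613 + 400 - 3880)*(1/4515) - 497740*1/163618 = -4093*1/4515 - 248870/81809 = -4093/4515 - 248870/81809 = -208356041/52766805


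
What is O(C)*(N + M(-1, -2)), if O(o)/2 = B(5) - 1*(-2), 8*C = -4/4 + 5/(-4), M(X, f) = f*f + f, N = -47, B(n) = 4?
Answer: -540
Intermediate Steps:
M(X, f) = f + f² (M(X, f) = f² + f = f + f²)
C = -9/32 (C = (-4/4 + 5/(-4))/8 = (-4*¼ + 5*(-¼))/8 = (-1 - 5/4)/8 = (⅛)*(-9/4) = -9/32 ≈ -0.28125)
O(o) = 12 (O(o) = 2*(4 - 1*(-2)) = 2*(4 + 2) = 2*6 = 12)
O(C)*(N + M(-1, -2)) = 12*(-47 - 2*(1 - 2)) = 12*(-47 - 2*(-1)) = 12*(-47 + 2) = 12*(-45) = -540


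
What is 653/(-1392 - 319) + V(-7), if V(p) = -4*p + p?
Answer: 35278/1711 ≈ 20.618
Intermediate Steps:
V(p) = -3*p
653/(-1392 - 319) + V(-7) = 653/(-1392 - 319) - 3*(-7) = 653/(-1711) + 21 = -1/1711*653 + 21 = -653/1711 + 21 = 35278/1711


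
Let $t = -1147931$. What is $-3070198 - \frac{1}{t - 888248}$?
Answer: $- \frac{6251472693441}{2036179} \approx -3.0702 \cdot 10^{6}$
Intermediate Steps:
$-3070198 - \frac{1}{t - 888248} = -3070198 - \frac{1}{-1147931 - 888248} = -3070198 - \frac{1}{-2036179} = -3070198 - - \frac{1}{2036179} = -3070198 + \frac{1}{2036179} = - \frac{6251472693441}{2036179}$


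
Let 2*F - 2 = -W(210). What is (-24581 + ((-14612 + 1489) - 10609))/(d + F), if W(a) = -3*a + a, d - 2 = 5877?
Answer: -48313/6090 ≈ -7.9332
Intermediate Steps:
d = 5879 (d = 2 + 5877 = 5879)
W(a) = -2*a
F = 211 (F = 1 + (-(-2)*210)/2 = 1 + (-1*(-420))/2 = 1 + (½)*420 = 1 + 210 = 211)
(-24581 + ((-14612 + 1489) - 10609))/(d + F) = (-24581 + ((-14612 + 1489) - 10609))/(5879 + 211) = (-24581 + (-13123 - 10609))/6090 = (-24581 - 23732)*(1/6090) = -48313*1/6090 = -48313/6090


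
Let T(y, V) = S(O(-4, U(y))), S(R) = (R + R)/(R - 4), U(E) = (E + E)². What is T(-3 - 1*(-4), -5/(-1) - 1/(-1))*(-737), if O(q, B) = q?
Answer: -737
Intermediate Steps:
U(E) = 4*E² (U(E) = (2*E)² = 4*E²)
S(R) = 2*R/(-4 + R) (S(R) = (2*R)/(-4 + R) = 2*R/(-4 + R))
T(y, V) = 1 (T(y, V) = 2*(-4)/(-4 - 4) = 2*(-4)/(-8) = 2*(-4)*(-⅛) = 1)
T(-3 - 1*(-4), -5/(-1) - 1/(-1))*(-737) = 1*(-737) = -737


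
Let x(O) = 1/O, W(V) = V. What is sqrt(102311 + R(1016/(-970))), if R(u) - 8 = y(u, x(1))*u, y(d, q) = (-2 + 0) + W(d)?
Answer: sqrt(24068737599)/485 ≈ 319.88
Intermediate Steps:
y(d, q) = -2 + d (y(d, q) = (-2 + 0) + d = -2 + d)
R(u) = 8 + u*(-2 + u) (R(u) = 8 + (-2 + u)*u = 8 + u*(-2 + u))
sqrt(102311 + R(1016/(-970))) = sqrt(102311 + (8 + (1016/(-970))*(-2 + 1016/(-970)))) = sqrt(102311 + (8 + (1016*(-1/970))*(-2 + 1016*(-1/970)))) = sqrt(102311 + (8 - 508*(-2 - 508/485)/485)) = sqrt(102311 + (8 - 508/485*(-1478/485))) = sqrt(102311 + (8 + 750824/235225)) = sqrt(102311 + 2632624/235225) = sqrt(24068737599/235225) = sqrt(24068737599)/485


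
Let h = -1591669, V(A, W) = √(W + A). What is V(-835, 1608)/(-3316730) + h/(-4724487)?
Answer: 1591669/4724487 - √773/3316730 ≈ 0.33689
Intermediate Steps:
V(A, W) = √(A + W)
V(-835, 1608)/(-3316730) + h/(-4724487) = √(-835 + 1608)/(-3316730) - 1591669/(-4724487) = √773*(-1/3316730) - 1591669*(-1/4724487) = -√773/3316730 + 1591669/4724487 = 1591669/4724487 - √773/3316730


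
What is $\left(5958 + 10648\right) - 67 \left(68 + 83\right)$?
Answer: $6489$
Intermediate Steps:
$\left(5958 + 10648\right) - 67 \left(68 + 83\right) = 16606 - 10117 = 6489$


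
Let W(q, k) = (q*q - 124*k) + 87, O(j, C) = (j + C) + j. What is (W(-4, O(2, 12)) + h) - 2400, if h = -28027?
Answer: -32308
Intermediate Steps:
O(j, C) = C + 2*j (O(j, C) = (C + j) + j = C + 2*j)
W(q, k) = 87 + q² - 124*k (W(q, k) = (q² - 124*k) + 87 = 87 + q² - 124*k)
(W(-4, O(2, 12)) + h) - 2400 = ((87 + (-4)² - 124*(12 + 2*2)) - 28027) - 2400 = ((87 + 16 - 124*(12 + 4)) - 28027) - 2400 = ((87 + 16 - 124*16) - 28027) - 2400 = ((87 + 16 - 1984) - 28027) - 2400 = (-1881 - 28027) - 2400 = -29908 - 2400 = -32308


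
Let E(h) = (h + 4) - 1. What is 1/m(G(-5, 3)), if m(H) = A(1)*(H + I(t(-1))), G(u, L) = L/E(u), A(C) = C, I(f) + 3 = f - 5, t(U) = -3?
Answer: -2/25 ≈ -0.080000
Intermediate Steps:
E(h) = 3 + h (E(h) = (4 + h) - 1 = 3 + h)
I(f) = -8 + f (I(f) = -3 + (f - 5) = -3 + (-5 + f) = -8 + f)
G(u, L) = L/(3 + u)
m(H) = -11 + H (m(H) = 1*(H + (-8 - 3)) = 1*(H - 11) = 1*(-11 + H) = -11 + H)
1/m(G(-5, 3)) = 1/(-11 + 3/(3 - 5)) = 1/(-11 + 3/(-2)) = 1/(-11 + 3*(-½)) = 1/(-11 - 3/2) = 1/(-25/2) = -2/25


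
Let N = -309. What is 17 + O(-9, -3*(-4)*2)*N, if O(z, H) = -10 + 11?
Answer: -292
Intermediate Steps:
O(z, H) = 1
17 + O(-9, -3*(-4)*2)*N = 17 + 1*(-309) = 17 - 309 = -292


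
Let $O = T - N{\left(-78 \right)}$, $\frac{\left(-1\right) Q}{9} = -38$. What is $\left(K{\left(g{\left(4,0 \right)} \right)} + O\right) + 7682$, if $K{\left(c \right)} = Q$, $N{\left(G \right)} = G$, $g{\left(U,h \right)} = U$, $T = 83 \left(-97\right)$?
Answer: $51$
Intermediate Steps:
$T = -8051$
$Q = 342$ ($Q = \left(-9\right) \left(-38\right) = 342$)
$O = -7973$ ($O = -8051 - -78 = -8051 + 78 = -7973$)
$K{\left(c \right)} = 342$
$\left(K{\left(g{\left(4,0 \right)} \right)} + O\right) + 7682 = \left(342 - 7973\right) + 7682 = -7631 + 7682 = 51$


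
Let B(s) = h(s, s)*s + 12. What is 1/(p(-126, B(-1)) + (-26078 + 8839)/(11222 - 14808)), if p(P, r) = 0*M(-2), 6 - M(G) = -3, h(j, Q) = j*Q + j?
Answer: 3586/17239 ≈ 0.20802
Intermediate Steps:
h(j, Q) = j + Q*j (h(j, Q) = Q*j + j = j + Q*j)
M(G) = 9 (M(G) = 6 - 1*(-3) = 6 + 3 = 9)
B(s) = 12 + s²*(1 + s) (B(s) = (s*(1 + s))*s + 12 = s²*(1 + s) + 12 = 12 + s²*(1 + s))
p(P, r) = 0 (p(P, r) = 0*9 = 0)
1/(p(-126, B(-1)) + (-26078 + 8839)/(11222 - 14808)) = 1/(0 + (-26078 + 8839)/(11222 - 14808)) = 1/(0 - 17239/(-3586)) = 1/(0 - 17239*(-1/3586)) = 1/(0 + 17239/3586) = 1/(17239/3586) = 3586/17239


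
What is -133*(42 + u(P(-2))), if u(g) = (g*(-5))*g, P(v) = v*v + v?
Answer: -2926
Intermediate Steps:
P(v) = v + v**2 (P(v) = v**2 + v = v + v**2)
u(g) = -5*g**2 (u(g) = (-5*g)*g = -5*g**2)
-133*(42 + u(P(-2))) = -133*(42 - 5*4*(1 - 2)**2) = -133*(42 - 5*(-2*(-1))**2) = -133*(42 - 5*2**2) = -133*(42 - 5*4) = -133*(42 - 20) = -133*22 = -2926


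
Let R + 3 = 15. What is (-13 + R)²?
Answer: 1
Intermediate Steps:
R = 12 (R = -3 + 15 = 12)
(-13 + R)² = (-13 + 12)² = (-1)² = 1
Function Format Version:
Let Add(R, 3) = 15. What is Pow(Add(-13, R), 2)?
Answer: 1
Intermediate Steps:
R = 12 (R = Add(-3, 15) = 12)
Pow(Add(-13, R), 2) = Pow(Add(-13, 12), 2) = Pow(-1, 2) = 1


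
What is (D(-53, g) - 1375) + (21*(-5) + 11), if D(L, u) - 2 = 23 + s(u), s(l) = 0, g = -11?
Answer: -1444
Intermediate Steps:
D(L, u) = 25 (D(L, u) = 2 + (23 + 0) = 2 + 23 = 25)
(D(-53, g) - 1375) + (21*(-5) + 11) = (25 - 1375) + (21*(-5) + 11) = -1350 + (-105 + 11) = -1350 - 94 = -1444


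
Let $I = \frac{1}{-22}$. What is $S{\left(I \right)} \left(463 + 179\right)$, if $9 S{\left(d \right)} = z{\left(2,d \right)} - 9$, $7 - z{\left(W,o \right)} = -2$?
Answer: $0$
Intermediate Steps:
$z{\left(W,o \right)} = 9$ ($z{\left(W,o \right)} = 7 - -2 = 7 + 2 = 9$)
$I = - \frac{1}{22} \approx -0.045455$
$S{\left(d \right)} = 0$ ($S{\left(d \right)} = \frac{9 - 9}{9} = \frac{1}{9} \cdot 0 = 0$)
$S{\left(I \right)} \left(463 + 179\right) = 0 \left(463 + 179\right) = 0 \cdot 642 = 0$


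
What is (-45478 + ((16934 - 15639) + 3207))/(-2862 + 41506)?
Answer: -10244/9661 ≈ -1.0603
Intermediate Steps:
(-45478 + ((16934 - 15639) + 3207))/(-2862 + 41506) = (-45478 + (1295 + 3207))/38644 = (-45478 + 4502)*(1/38644) = -40976*1/38644 = -10244/9661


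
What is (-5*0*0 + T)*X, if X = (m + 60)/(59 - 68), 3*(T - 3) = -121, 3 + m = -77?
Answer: -2240/27 ≈ -82.963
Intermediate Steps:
m = -80 (m = -3 - 77 = -80)
T = -112/3 (T = 3 + (1/3)*(-121) = 3 - 121/3 = -112/3 ≈ -37.333)
X = 20/9 (X = (-80 + 60)/(59 - 68) = -20/(-9) = -20*(-1/9) = 20/9 ≈ 2.2222)
(-5*0*0 + T)*X = (-5*0*0 - 112/3)*(20/9) = (0*0 - 112/3)*(20/9) = (0 - 112/3)*(20/9) = -112/3*20/9 = -2240/27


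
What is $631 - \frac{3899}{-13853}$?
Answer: $\frac{1249306}{1979} \approx 631.28$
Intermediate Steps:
$631 - \frac{3899}{-13853} = 631 - - \frac{557}{1979} = 631 + \frac{557}{1979} = \frac{1249306}{1979}$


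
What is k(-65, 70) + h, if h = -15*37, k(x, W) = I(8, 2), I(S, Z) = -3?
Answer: -558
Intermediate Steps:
k(x, W) = -3
h = -555
k(-65, 70) + h = -3 - 555 = -558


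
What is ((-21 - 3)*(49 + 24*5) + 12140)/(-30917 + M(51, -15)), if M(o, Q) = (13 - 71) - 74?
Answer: -8084/31049 ≈ -0.26036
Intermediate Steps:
M(o, Q) = -132 (M(o, Q) = -58 - 74 = -132)
((-21 - 3)*(49 + 24*5) + 12140)/(-30917 + M(51, -15)) = ((-21 - 3)*(49 + 24*5) + 12140)/(-30917 - 132) = (-24*(49 + 120) + 12140)/(-31049) = (-24*169 + 12140)*(-1/31049) = (-4056 + 12140)*(-1/31049) = 8084*(-1/31049) = -8084/31049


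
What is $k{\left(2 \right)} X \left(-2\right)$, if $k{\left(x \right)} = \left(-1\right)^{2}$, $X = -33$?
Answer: $66$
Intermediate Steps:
$k{\left(x \right)} = 1$
$k{\left(2 \right)} X \left(-2\right) = 1 \left(-33\right) \left(-2\right) = \left(-33\right) \left(-2\right) = 66$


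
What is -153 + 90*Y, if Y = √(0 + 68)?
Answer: -153 + 180*√17 ≈ 589.16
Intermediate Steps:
Y = 2*√17 (Y = √68 = 2*√17 ≈ 8.2462)
-153 + 90*Y = -153 + 90*(2*√17) = -153 + 180*√17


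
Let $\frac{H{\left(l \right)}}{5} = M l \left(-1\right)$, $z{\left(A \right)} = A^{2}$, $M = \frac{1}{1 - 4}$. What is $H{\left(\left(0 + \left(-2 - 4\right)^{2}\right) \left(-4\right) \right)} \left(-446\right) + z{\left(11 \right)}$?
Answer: $107161$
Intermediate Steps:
$M = - \frac{1}{3}$ ($M = \frac{1}{-3} = - \frac{1}{3} \approx -0.33333$)
$H{\left(l \right)} = \frac{5 l}{3}$ ($H{\left(l \right)} = 5 - \frac{l}{3} \left(-1\right) = 5 \frac{l}{3} = \frac{5 l}{3}$)
$H{\left(\left(0 + \left(-2 - 4\right)^{2}\right) \left(-4\right) \right)} \left(-446\right) + z{\left(11 \right)} = \frac{5 \left(0 + \left(-2 - 4\right)^{2}\right) \left(-4\right)}{3} \left(-446\right) + 11^{2} = \frac{5 \left(0 + \left(-6\right)^{2}\right) \left(-4\right)}{3} \left(-446\right) + 121 = \frac{5 \left(0 + 36\right) \left(-4\right)}{3} \left(-446\right) + 121 = \frac{5 \cdot 36 \left(-4\right)}{3} \left(-446\right) + 121 = \frac{5}{3} \left(-144\right) \left(-446\right) + 121 = \left(-240\right) \left(-446\right) + 121 = 107040 + 121 = 107161$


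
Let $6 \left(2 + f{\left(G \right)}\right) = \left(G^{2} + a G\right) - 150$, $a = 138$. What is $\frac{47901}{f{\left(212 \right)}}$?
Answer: $\frac{143703}{37019} \approx 3.8819$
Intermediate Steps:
$f{\left(G \right)} = -27 + 23 G + \frac{G^{2}}{6}$ ($f{\left(G \right)} = -2 + \frac{\left(G^{2} + 138 G\right) - 150}{6} = -2 + \frac{-150 + G^{2} + 138 G}{6} = -2 + \left(-25 + 23 G + \frac{G^{2}}{6}\right) = -27 + 23 G + \frac{G^{2}}{6}$)
$\frac{47901}{f{\left(212 \right)}} = \frac{47901}{-27 + 23 \cdot 212 + \frac{212^{2}}{6}} = \frac{47901}{-27 + 4876 + \frac{1}{6} \cdot 44944} = \frac{47901}{-27 + 4876 + \frac{22472}{3}} = \frac{47901}{\frac{37019}{3}} = 47901 \cdot \frac{3}{37019} = \frac{143703}{37019}$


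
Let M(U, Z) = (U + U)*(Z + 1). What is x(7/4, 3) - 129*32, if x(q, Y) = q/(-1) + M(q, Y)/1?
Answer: -16463/4 ≈ -4115.8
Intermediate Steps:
M(U, Z) = 2*U*(1 + Z) (M(U, Z) = (2*U)*(1 + Z) = 2*U*(1 + Z))
x(q, Y) = -q + 2*q*(1 + Y) (x(q, Y) = q/(-1) + (2*q*(1 + Y))/1 = q*(-1) + (2*q*(1 + Y))*1 = -q + 2*q*(1 + Y))
x(7/4, 3) - 129*32 = (7/4)*(1 + 2*3) - 129*32 = (7*(1/4))*(1 + 6) - 4128 = (7/4)*7 - 4128 = 49/4 - 4128 = -16463/4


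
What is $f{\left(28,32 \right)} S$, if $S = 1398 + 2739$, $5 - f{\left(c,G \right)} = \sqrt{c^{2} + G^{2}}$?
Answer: $20685 - 16548 \sqrt{113} \approx -1.5522 \cdot 10^{5}$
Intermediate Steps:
$f{\left(c,G \right)} = 5 - \sqrt{G^{2} + c^{2}}$ ($f{\left(c,G \right)} = 5 - \sqrt{c^{2} + G^{2}} = 5 - \sqrt{G^{2} + c^{2}}$)
$S = 4137$
$f{\left(28,32 \right)} S = \left(5 - \sqrt{32^{2} + 28^{2}}\right) 4137 = \left(5 - \sqrt{1024 + 784}\right) 4137 = \left(5 - \sqrt{1808}\right) 4137 = \left(5 - 4 \sqrt{113}\right) 4137 = 20685 - 16548 \sqrt{113}$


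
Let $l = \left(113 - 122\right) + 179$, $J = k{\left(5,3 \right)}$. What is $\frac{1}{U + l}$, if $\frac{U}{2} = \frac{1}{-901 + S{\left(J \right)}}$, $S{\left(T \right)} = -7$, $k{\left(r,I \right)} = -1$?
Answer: $\frac{454}{77179} \approx 0.0058824$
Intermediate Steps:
$J = -1$
$l = 170$ ($l = -9 + 179 = 170$)
$U = - \frac{1}{454}$ ($U = \frac{2}{-901 - 7} = \frac{2}{-908} = 2 \left(- \frac{1}{908}\right) = - \frac{1}{454} \approx -0.0022026$)
$\frac{1}{U + l} = \frac{1}{- \frac{1}{454} + 170} = \frac{1}{\frac{77179}{454}} = \frac{454}{77179}$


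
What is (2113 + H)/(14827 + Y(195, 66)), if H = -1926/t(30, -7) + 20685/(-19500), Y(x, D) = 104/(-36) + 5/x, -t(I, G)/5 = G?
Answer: 168460983/1214096800 ≈ 0.13875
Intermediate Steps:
t(I, G) = -5*G
Y(x, D) = -26/9 + 5/x (Y(x, D) = 104*(-1/36) + 5/x = -26/9 + 5/x)
H = -510413/9100 (H = -1926/((-5*(-7))) + 20685/(-19500) = -1926/35 + 20685*(-1/19500) = -1926*1/35 - 1379/1300 = -1926/35 - 1379/1300 = -510413/9100 ≈ -56.089)
(2113 + H)/(14827 + Y(195, 66)) = (2113 - 510413/9100)/(14827 + (-26/9 + 5/195)) = 18717887/(9100*(14827 + (-26/9 + 5*(1/195)))) = 18717887/(9100*(14827 + (-26/9 + 1/39))) = 18717887/(9100*(14827 - 335/117)) = 18717887/(9100*(1734424/117)) = (18717887/9100)*(117/1734424) = 168460983/1214096800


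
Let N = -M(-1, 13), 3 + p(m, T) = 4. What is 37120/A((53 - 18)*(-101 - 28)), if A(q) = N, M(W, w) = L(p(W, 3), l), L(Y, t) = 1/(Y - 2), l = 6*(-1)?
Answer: 37120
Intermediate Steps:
p(m, T) = 1 (p(m, T) = -3 + 4 = 1)
l = -6
L(Y, t) = 1/(-2 + Y)
M(W, w) = -1 (M(W, w) = 1/(-2 + 1) = 1/(-1) = -1)
N = 1 (N = -1*(-1) = 1)
A(q) = 1
37120/A((53 - 18)*(-101 - 28)) = 37120/1 = 37120*1 = 37120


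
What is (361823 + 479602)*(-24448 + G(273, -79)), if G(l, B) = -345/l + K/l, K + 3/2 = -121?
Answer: -288016390225/14 ≈ -2.0573e+10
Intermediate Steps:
K = -245/2 (K = -3/2 - 121 = -245/2 ≈ -122.50)
G(l, B) = -935/(2*l) (G(l, B) = -345/l - 245/(2*l) = -935/(2*l))
(361823 + 479602)*(-24448 + G(273, -79)) = (361823 + 479602)*(-24448 - 935/2/273) = 841425*(-24448 - 935/2*1/273) = 841425*(-24448 - 935/546) = 841425*(-13349543/546) = -288016390225/14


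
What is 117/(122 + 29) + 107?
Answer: 16274/151 ≈ 107.77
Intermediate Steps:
117/(122 + 29) + 107 = 117/151 + 107 = 16274/151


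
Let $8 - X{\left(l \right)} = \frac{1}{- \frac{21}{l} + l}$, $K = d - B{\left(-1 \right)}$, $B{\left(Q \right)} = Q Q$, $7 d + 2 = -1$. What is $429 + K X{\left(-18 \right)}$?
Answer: $\frac{295163}{707} \approx 417.49$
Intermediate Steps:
$d = - \frac{3}{7}$ ($d = - \frac{2}{7} + \frac{1}{7} \left(-1\right) = - \frac{2}{7} - \frac{1}{7} = - \frac{3}{7} \approx -0.42857$)
$B{\left(Q \right)} = Q^{2}$
$K = - \frac{10}{7}$ ($K = - \frac{3}{7} - \left(-1\right)^{2} = - \frac{3}{7} - 1 = - \frac{10}{7} \approx -1.4286$)
$X{\left(l \right)} = 8 - \frac{1}{l - \frac{21}{l}}$ ($X{\left(l \right)} = 8 - \frac{1}{- \frac{21}{l} + l} = 8 - \frac{1}{l - \frac{21}{l}}$)
$429 + K X{\left(-18 \right)} = 429 - \frac{10 \frac{-168 - -18 + 8 \left(-18\right)^{2}}{-21 + \left(-18\right)^{2}}}{7} = 429 - \frac{10 \frac{-168 + 18 + 8 \cdot 324}{-21 + 324}}{7} = 429 - \frac{10 \frac{-168 + 18 + 2592}{303}}{7} = 429 - \frac{10 \cdot \frac{1}{303} \cdot 2442}{7} = 429 - \frac{8140}{707} = \frac{295163}{707}$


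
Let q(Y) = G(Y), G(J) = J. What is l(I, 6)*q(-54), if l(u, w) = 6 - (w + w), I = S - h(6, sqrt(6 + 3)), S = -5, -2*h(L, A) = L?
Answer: 324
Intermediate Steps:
h(L, A) = -L/2
I = -2 (I = -5 - (-1)*6/2 = -5 - 1*(-3) = -5 + 3 = -2)
q(Y) = Y
l(u, w) = 6 - 2*w
l(I, 6)*q(-54) = (6 - 2*6)*(-54) = (6 - 12)*(-54) = -6*(-54) = 324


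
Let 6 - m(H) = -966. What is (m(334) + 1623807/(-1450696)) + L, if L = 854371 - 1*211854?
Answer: 933505294537/1450696 ≈ 6.4349e+5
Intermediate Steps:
m(H) = 972 (m(H) = 6 - 1*(-966) = 6 + 966 = 972)
L = 642517 (L = 854371 - 211854 = 642517)
(m(334) + 1623807/(-1450696)) + L = (972 + 1623807/(-1450696)) + 642517 = (972 + 1623807*(-1/1450696)) + 642517 = (972 - 1623807/1450696) + 642517 = 1408452705/1450696 + 642517 = 933505294537/1450696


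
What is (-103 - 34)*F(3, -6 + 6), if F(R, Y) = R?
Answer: -411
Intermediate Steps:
(-103 - 34)*F(3, -6 + 6) = (-103 - 34)*3 = -137*3 = -411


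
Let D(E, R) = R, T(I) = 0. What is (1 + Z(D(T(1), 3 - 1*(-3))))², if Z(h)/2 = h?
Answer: 169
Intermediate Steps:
Z(h) = 2*h
(1 + Z(D(T(1), 3 - 1*(-3))))² = (1 + 2*(3 - 1*(-3)))² = (1 + 2*(3 + 3))² = (1 + 2*6)² = (1 + 12)² = 13² = 169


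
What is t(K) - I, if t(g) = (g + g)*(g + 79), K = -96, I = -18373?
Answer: 21637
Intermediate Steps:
t(g) = 2*g*(79 + g) (t(g) = (2*g)*(79 + g) = 2*g*(79 + g))
t(K) - I = 2*(-96)*(79 - 96) - 1*(-18373) = 2*(-96)*(-17) + 18373 = 3264 + 18373 = 21637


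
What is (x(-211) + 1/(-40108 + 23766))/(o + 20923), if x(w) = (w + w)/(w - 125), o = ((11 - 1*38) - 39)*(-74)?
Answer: 1723997/35425991496 ≈ 4.8665e-5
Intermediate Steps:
o = 4884 (o = ((11 - 38) - 39)*(-74) = (-27 - 39)*(-74) = -66*(-74) = 4884)
x(w) = 2*w/(-125 + w) (x(w) = (2*w)/(-125 + w) = 2*w/(-125 + w))
(x(-211) + 1/(-40108 + 23766))/(o + 20923) = (2*(-211)/(-125 - 211) + 1/(-40108 + 23766))/(4884 + 20923) = (2*(-211)/(-336) + 1/(-16342))/25807 = (2*(-211)*(-1/336) - 1/16342)*(1/25807) = (211/168 - 1/16342)*(1/25807) = (1723997/1372728)*(1/25807) = 1723997/35425991496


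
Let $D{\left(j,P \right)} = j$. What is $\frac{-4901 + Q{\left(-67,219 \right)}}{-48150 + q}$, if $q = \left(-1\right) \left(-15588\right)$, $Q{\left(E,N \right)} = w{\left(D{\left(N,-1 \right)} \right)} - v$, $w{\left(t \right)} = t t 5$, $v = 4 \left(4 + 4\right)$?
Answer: $- \frac{117436}{16281} \approx -7.2131$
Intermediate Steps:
$v = 32$ ($v = 4 \cdot 8 = 32$)
$w{\left(t \right)} = 5 t^{2}$ ($w{\left(t \right)} = t^{2} \cdot 5 = 5 t^{2}$)
$Q{\left(E,N \right)} = -32 + 5 N^{2}$ ($Q{\left(E,N \right)} = 5 N^{2} - 32 = -32 + 5 N^{2}$)
$q = 15588$
$\frac{-4901 + Q{\left(-67,219 \right)}}{-48150 + q} = \frac{-4901 - \left(32 - 5 \cdot 219^{2}\right)}{-48150 + 15588} = \frac{-4901 + \left(-32 + 5 \cdot 47961\right)}{-32562} = \left(-4901 + \left(-32 + 239805\right)\right) \left(- \frac{1}{32562}\right) = \left(-4901 + 239773\right) \left(- \frac{1}{32562}\right) = 234872 \left(- \frac{1}{32562}\right) = - \frac{117436}{16281}$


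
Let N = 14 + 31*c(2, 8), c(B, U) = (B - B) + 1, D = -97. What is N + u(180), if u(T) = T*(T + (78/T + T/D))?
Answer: 3122331/97 ≈ 32189.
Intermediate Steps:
c(B, U) = 1 (c(B, U) = 0 + 1 = 1)
N = 45 (N = 14 + 31*1 = 14 + 31 = 45)
u(T) = T*(78/T + 96*T/97) (u(T) = T*(T + (78/T + T/(-97))) = T*(T + (78/T + T*(-1/97))) = T*(T + (78/T - T/97)) = T*(78/T + 96*T/97))
N + u(180) = 45 + (78 + (96/97)*180²) = 45 + (78 + (96/97)*32400) = 45 + (78 + 3110400/97) = 45 + 3117966/97 = 3122331/97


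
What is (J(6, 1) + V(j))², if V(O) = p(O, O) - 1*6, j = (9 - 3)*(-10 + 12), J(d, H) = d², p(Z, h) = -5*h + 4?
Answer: 676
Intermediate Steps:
p(Z, h) = 4 - 5*h
j = 12 (j = 6*2 = 12)
V(O) = -2 - 5*O (V(O) = (4 - 5*O) - 1*6 = (4 - 5*O) - 6 = -2 - 5*O)
(J(6, 1) + V(j))² = (6² + (-2 - 5*12))² = (36 + (-2 - 60))² = (36 - 62)² = (-26)² = 676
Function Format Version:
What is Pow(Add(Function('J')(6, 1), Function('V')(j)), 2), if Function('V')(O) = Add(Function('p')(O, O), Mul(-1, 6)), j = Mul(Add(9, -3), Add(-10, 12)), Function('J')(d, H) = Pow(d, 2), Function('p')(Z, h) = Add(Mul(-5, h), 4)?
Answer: 676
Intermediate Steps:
Function('p')(Z, h) = Add(4, Mul(-5, h))
j = 12 (j = Mul(6, 2) = 12)
Function('V')(O) = Add(-2, Mul(-5, O)) (Function('V')(O) = Add(Add(4, Mul(-5, O)), Mul(-1, 6)) = Add(Add(4, Mul(-5, O)), -6) = Add(-2, Mul(-5, O)))
Pow(Add(Function('J')(6, 1), Function('V')(j)), 2) = Pow(Add(Pow(6, 2), Add(-2, Mul(-5, 12))), 2) = Pow(Add(36, Add(-2, -60)), 2) = Pow(Add(36, -62), 2) = Pow(-26, 2) = 676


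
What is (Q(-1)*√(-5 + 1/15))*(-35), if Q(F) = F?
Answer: 7*I*√1110/3 ≈ 77.739*I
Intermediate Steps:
(Q(-1)*√(-5 + 1/15))*(-35) = -√(-5 + 1/15)*(-35) = -√(-74/15)*(-35) = -I*√1110/15*(-35) = 7*I*√1110/3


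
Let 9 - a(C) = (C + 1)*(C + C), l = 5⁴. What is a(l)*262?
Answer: -205012642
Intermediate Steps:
l = 625
a(C) = 9 - 2*C*(1 + C) (a(C) = 9 - (C + 1)*(C + C) = 9 - (1 + C)*2*C = 9 - 2*C*(1 + C))
a(l)*262 = (9 - 2*625 - 2*625²)*262 = (9 - 1250 - 2*390625)*262 = (9 - 1250 - 781250)*262 = -782491*262 = -205012642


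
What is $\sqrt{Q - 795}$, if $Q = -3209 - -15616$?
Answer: $2 \sqrt{2903} \approx 107.76$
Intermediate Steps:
$Q = 12407$ ($Q = -3209 + 15616 = 12407$)
$\sqrt{Q - 795} = \sqrt{12407 - 795} = \sqrt{11612} = 2 \sqrt{2903}$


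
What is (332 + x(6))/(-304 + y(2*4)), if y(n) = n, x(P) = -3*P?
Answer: -157/148 ≈ -1.0608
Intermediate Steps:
(332 + x(6))/(-304 + y(2*4)) = (332 - 3*6)/(-304 + 2*4) = (332 - 18)/(-304 + 8) = 314/(-296) = 314*(-1/296) = -157/148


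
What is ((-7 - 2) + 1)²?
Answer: 64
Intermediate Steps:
((-7 - 2) + 1)² = (-9 + 1)² = (-8)² = 64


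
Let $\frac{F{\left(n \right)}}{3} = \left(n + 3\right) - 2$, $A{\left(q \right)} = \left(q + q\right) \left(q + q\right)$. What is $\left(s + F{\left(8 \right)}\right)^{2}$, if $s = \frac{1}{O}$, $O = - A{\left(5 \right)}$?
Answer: $\frac{7284601}{10000} \approx 728.46$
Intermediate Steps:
$A{\left(q \right)} = 4 q^{2}$ ($A{\left(q \right)} = 2 q 2 q = 4 q^{2}$)
$F{\left(n \right)} = 3 + 3 n$ ($F{\left(n \right)} = 3 \left(\left(n + 3\right) - 2\right) = 3 \left(\left(3 + n\right) - 2\right) = 3 \left(1 + n\right) = 3 + 3 n$)
$O = -100$ ($O = - 4 \cdot 5^{2} = - 4 \cdot 25 = \left(-1\right) 100 = -100$)
$s = - \frac{1}{100}$ ($s = \frac{1}{-100} = - \frac{1}{100} \approx -0.01$)
$\left(s + F{\left(8 \right)}\right)^{2} = \left(- \frac{1}{100} + \left(3 + 3 \cdot 8\right)\right)^{2} = \left(- \frac{1}{100} + \left(3 + 24\right)\right)^{2} = \left(- \frac{1}{100} + 27\right)^{2} = \left(\frac{2699}{100}\right)^{2} = \frac{7284601}{10000}$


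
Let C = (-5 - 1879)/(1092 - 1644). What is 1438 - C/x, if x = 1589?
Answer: 105109015/73094 ≈ 1438.0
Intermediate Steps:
C = 157/46 (C = -1884/(-552) = -1884*(-1/552) = 157/46 ≈ 3.4130)
1438 - C/x = 1438 - 157/(46*1589) = 1438 - 1*157/73094 = 1438 - 157/73094 = 105109015/73094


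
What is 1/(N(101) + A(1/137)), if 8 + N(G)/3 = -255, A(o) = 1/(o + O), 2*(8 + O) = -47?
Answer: -8629/6808555 ≈ -0.0012674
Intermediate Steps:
O = -63/2 (O = -8 + (½)*(-47) = -8 - 47/2 = -63/2 ≈ -31.500)
A(o) = 1/(-63/2 + o) (A(o) = 1/(o - 63/2) = 1/(-63/2 + o))
N(G) = -789 (N(G) = -24 + 3*(-255) = -24 - 765 = -789)
1/(N(101) + A(1/137)) = 1/(-789 + 2/(-63 + 2/137)) = 1/(-789 + 2/(-8629/137)) = 1/(-789 + 2*(-137/8629)) = 1/(-789 - 274/8629) = 1/(-6808555/8629) = -8629/6808555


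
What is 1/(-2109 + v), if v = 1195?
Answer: -1/914 ≈ -0.0010941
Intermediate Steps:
1/(-2109 + v) = 1/(-2109 + 1195) = 1/(-914) = -1/914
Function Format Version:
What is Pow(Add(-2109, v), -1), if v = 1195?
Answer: Rational(-1, 914) ≈ -0.0010941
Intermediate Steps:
Pow(Add(-2109, v), -1) = Pow(Add(-2109, 1195), -1) = Pow(-914, -1) = Rational(-1, 914)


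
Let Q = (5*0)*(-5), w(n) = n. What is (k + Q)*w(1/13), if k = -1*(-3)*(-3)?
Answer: -9/13 ≈ -0.69231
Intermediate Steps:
k = -9 (k = 3*(-3) = -9)
Q = 0 (Q = 0*(-5) = 0)
(k + Q)*w(1/13) = (-9 + 0)/13 = -9*1/13 = -9/13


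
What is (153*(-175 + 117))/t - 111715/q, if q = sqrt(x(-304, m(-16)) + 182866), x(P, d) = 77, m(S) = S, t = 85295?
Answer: -8874/85295 - 111715*sqrt(20327)/60981 ≈ -261.29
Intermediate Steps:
q = 3*sqrt(20327) (q = sqrt(77 + 182866) = sqrt(182943) = 3*sqrt(20327) ≈ 427.72)
(153*(-175 + 117))/t - 111715/q = (153*(-175 + 117))/85295 - 111715*sqrt(20327)/60981 = (153*(-58))*(1/85295) - 111715*sqrt(20327)/60981 = -8874*1/85295 - 111715*sqrt(20327)/60981 = -8874/85295 - 111715*sqrt(20327)/60981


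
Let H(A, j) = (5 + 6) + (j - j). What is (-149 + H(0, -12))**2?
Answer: 19044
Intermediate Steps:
H(A, j) = 11 (H(A, j) = 11 + 0 = 11)
(-149 + H(0, -12))**2 = (-149 + 11)**2 = (-138)**2 = 19044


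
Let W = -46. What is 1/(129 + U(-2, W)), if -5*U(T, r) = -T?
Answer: 5/643 ≈ 0.0077761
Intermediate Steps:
U(T, r) = T/5 (U(T, r) = -(-1)*T/5 = T/5)
1/(129 + U(-2, W)) = 1/(129 + (⅕)*(-2)) = 1/(129 - ⅖) = 1/(643/5) = 5/643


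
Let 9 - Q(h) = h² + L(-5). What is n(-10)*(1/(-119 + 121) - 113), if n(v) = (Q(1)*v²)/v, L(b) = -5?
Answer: 14625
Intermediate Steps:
Q(h) = 14 - h² (Q(h) = 9 - (h² - 5) = 9 - (-5 + h²) = 9 + (5 - h²) = 14 - h²)
n(v) = 13*v (n(v) = ((14 - 1*1²)*v²)/v = ((14 - 1*1)*v²)/v = ((14 - 1)*v²)/v = (13*v²)/v = 13*v)
n(-10)*(1/(-119 + 121) - 113) = (13*(-10))*(1/(-119 + 121) - 113) = -130*(1/2 - 113) = -130*(½ - 113) = -130*(-225/2) = 14625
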